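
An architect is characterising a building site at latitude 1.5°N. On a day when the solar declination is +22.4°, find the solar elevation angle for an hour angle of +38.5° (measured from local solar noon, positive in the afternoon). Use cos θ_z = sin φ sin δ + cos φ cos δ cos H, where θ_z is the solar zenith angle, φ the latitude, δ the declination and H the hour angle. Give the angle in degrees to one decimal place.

With φ = 1.5°, δ = 22.4°, H = 38.50°: sin φ sin δ = 0.0100, cos φ cos δ cos H = 0.7233, so cos θ_z = 0.7333.
θ_z = arccos(0.7333) = 42.84°, so the elevation is 90° − 42.84° = 47.16°.

47.2°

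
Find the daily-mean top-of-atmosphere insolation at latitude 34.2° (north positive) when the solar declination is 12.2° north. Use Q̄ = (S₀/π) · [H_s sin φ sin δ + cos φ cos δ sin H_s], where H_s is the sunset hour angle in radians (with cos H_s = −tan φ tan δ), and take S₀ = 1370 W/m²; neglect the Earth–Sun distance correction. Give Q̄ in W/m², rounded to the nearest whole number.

The sunset hour angle satisfies cos H_s = −tan φ tan δ = -0.1469, giving H_s = 98.45°. In radians, H_s = 1.7183.
H_s sin φ sin δ = 1.7183 × 0.5621 × 0.2113 = 0.2041.
cos φ cos δ sin H_s = 0.8271 × 0.9774 × 0.9891 = 0.7996.
Q̄ = (1370/π) × (0.2041 + 0.7996) = 436.08 × 1.0037 = 437.69 W/m².

438 W/m²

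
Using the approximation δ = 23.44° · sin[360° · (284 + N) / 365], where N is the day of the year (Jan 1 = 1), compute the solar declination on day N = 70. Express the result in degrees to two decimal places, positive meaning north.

-4.41°

360 × (284 + 70) / 365 = 349.151°; sin(349.151°) = -0.1882.
δ = 23.44 × -0.1882 = -4.411° ≈ -4.41°.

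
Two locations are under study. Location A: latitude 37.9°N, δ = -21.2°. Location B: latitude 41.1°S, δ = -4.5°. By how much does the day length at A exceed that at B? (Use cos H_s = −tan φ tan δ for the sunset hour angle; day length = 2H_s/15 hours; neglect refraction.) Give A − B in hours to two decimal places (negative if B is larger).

A: H_s = arccos(−tan 37.9° · tan -21.2°) = 72.43°, so 2H_s/15 = 9.6573 h.
B: H_s = arccos(−tan -41.1° · tan -4.5°) = 93.94°, so 2H_s/15 = 12.5253 h.
A − B = 9.6573 − 12.5253 = -2.8680 h.

-2.87 h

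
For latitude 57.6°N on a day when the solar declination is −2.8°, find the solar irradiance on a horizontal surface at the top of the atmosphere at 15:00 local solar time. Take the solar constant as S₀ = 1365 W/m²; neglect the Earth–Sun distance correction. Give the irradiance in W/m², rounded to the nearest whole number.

Hour angle H = 15° × (15 − 12) = 45.00°.
cos θ_z = sin(57.6°) sin(-2.8°) + cos(57.6°) cos(-2.8°) cos(45.00°) = -0.0412 + 0.3784 = 0.3372.
Top-of-atmosphere irradiance = S₀ cos θ_z = 1365 × 0.3372 = 460.28 W/m².

460 W/m²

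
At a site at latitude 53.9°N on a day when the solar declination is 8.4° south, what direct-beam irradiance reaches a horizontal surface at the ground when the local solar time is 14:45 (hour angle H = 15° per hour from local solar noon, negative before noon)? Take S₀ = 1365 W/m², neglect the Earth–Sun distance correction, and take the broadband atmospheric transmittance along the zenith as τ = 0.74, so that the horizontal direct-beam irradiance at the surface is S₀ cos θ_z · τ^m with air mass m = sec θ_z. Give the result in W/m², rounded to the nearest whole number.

171 W/m²

Hour angle H = 15° × (14.75 − 12) = 41.25°.
cos θ_z = sin(53.9°) sin(-8.4°) + cos(53.9°) cos(-8.4°) cos(41.25°) = -0.1180 + 0.4382 = 0.3202.
Air mass m = 1/cos θ_z = 1/0.3202 = 3.123; τ^m = 0.74^3.123 = 0.3905.
Surface direct beam = 1365 × 0.3202 × 0.3905 = 170.68 W/m².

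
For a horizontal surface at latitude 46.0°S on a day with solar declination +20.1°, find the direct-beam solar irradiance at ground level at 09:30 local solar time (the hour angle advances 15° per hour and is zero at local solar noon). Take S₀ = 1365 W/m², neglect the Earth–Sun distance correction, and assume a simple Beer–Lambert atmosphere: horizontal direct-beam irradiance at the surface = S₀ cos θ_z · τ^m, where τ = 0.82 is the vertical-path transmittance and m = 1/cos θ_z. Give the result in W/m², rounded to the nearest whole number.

177 W/m²

Hour angle H = 15° × (9.5 − 12) = -37.50°.
cos θ_z = sin φ sin δ + cos φ cos δ cos H = (-0.7193)(0.3437) + (0.6947)(0.9391)(0.7934) = 0.2704.
Air mass m = 1/cos θ_z = 1/0.2704 = 3.698; τ^m = 0.82^3.698 = 0.4800.
Surface direct beam = 1365 × 0.2704 × 0.4800 = 177.17 W/m².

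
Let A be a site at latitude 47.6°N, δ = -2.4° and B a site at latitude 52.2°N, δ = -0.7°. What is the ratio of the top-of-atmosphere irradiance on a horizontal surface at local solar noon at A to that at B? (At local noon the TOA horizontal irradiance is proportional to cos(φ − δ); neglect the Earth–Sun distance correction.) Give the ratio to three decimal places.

1.066

A: cos θ_z = cos(47.6° − (-2.4°)) = 0.6428.
B: cos θ_z = cos(52.2° − (-0.7°)) = 0.6032.
Ratio A/B = 0.6428 / 0.6032 = 1.0656.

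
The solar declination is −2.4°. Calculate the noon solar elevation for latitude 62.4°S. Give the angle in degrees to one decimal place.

30.0°

At local solar noon the hour angle is zero, so the elevation is 90° − |φ − δ| = 90° − |-62.4° − (-2.4°)| = 90° − 60.0° = 30.0°.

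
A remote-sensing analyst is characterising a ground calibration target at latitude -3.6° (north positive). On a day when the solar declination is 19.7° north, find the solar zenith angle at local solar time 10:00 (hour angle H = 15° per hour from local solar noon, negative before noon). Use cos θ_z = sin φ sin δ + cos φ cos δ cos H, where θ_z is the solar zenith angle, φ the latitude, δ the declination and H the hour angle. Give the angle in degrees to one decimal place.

Hour angle H = 15° × (10 − 12) = -30.00°.
With φ = -3.6°, δ = 19.7°, H = -30.00°: sin φ sin δ = -0.0212, cos φ cos δ cos H = 0.8137, so cos θ_z = 0.7925.
θ_z = arccos(0.7925) = 37.58°.

37.6°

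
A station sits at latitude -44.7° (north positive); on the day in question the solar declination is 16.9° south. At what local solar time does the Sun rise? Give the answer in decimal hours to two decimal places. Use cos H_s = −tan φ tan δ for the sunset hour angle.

The sunset hour angle satisfies cos H_s = −tan φ tan δ = -0.3007, giving H_s = 107.50°.
Sunrise is at 12 − H_s/15 = 12 − 7.167 = 4.833 h local solar time.

4.83 h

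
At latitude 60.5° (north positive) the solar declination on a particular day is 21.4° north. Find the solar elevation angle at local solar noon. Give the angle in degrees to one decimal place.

50.9°

At local solar noon the hour angle is zero, so the elevation is 90° − |φ − δ| = 90° − |60.5° − (21.4°)| = 90° − 39.1° = 50.9°.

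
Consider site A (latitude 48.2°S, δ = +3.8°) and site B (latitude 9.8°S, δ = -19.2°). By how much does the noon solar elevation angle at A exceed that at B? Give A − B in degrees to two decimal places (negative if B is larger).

A: 90° − |-48.2 − (3.8)| = 38.00°.
B: 90° − |-9.8 − (-19.2)| = 80.60°.
A − B = 38.00 − 80.60 = -42.60°.

-42.60°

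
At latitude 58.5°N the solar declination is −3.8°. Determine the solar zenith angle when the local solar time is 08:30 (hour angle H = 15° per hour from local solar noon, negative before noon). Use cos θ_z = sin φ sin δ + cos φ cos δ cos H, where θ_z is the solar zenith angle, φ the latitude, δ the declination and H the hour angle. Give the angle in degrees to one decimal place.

74.9°

Hour angle H = 15° × (8.5 − 12) = -52.50°.
cos θ_z = sin φ sin δ + cos φ cos δ cos H = (0.8526)(-0.0663) + (0.5225)(0.9978)(0.6088) = 0.2609.
θ_z = arccos(0.2609) = 74.88°.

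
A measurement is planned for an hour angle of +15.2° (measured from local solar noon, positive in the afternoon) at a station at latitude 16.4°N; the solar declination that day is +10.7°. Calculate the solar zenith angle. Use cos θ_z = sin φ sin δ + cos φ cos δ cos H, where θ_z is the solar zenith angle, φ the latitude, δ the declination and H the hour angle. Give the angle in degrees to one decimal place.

15.8°

With φ = 16.4°, δ = 10.7°, H = 15.20°: sin φ sin δ = 0.0524, cos φ cos δ cos H = 0.9097, so cos θ_z = 0.9621.
θ_z = arccos(0.9621) = 15.82°.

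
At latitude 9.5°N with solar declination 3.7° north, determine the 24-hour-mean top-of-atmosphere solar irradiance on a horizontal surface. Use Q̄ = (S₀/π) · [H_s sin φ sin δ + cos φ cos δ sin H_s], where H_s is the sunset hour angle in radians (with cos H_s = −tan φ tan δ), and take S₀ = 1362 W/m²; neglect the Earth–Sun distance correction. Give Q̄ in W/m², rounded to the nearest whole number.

434 W/m²

The sunset hour angle satisfies cos H_s = −tan φ tan δ = -0.0108, giving H_s = 90.62°. In radians, H_s = 1.5816.
H_s sin φ sin δ = 1.5816 × 0.1650 × 0.0645 = 0.0168.
cos φ cos δ sin H_s = 0.9863 × 0.9979 × 0.9999 = 0.9841.
Q̄ = (1362/π) × (0.0168 + 0.9841) = 433.54 × 1.0009 = 433.93 W/m².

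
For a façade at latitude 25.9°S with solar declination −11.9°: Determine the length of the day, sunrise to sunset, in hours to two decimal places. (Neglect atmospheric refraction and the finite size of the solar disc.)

12.78 hours

−tan φ tan δ = −(-0.4856)(-0.2107) = -0.1023; H_s = arccos(-0.1023) = 95.87°.
Day length = 2 H_s / 15° h⁻¹ = 191.74° / 15 = 12.783 h.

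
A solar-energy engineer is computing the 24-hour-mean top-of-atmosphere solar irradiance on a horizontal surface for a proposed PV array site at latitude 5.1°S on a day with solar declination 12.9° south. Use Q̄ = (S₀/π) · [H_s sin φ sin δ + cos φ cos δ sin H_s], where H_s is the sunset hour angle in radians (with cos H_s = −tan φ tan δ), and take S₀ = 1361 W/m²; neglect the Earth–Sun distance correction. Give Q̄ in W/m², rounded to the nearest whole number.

cos H_s = −tan(-5.1°) · tan(-12.9°) = -0.0204, so H_s = arccos(-0.0204) = 91.17°. In radians, H_s = 1.5912.
H_s sin φ sin δ = 1.5912 × -0.0889 × -0.2233 = 0.0316.
cos φ cos δ sin H_s = 0.9960 × 0.9748 × 0.9998 = 0.9707.
Q̄ = (1361/π) × (0.0316 + 0.9707) = 433.22 × 1.0023 = 434.22 W/m².

434 W/m²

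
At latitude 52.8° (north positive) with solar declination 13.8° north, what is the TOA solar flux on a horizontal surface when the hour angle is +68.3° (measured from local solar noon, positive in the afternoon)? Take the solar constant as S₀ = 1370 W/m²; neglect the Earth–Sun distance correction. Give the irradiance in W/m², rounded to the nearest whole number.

558 W/m²

cos θ_z = sin φ sin δ + cos φ cos δ cos H = (0.7965)(0.2385) + (0.6046)(0.9711)(0.3697) = 0.4070.
Top-of-atmosphere irradiance = S₀ cos θ_z = 1370 × 0.4070 = 557.59 W/m².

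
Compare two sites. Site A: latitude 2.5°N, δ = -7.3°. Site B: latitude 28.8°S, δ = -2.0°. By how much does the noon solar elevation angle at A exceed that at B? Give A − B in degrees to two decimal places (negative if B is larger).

A: 90° − |2.5 − (-7.3)| = 80.20°.
B: 90° − |-28.8 − (-2.0)| = 63.20°.
A − B = 80.20 − 63.20 = 17.00°.

+17.00°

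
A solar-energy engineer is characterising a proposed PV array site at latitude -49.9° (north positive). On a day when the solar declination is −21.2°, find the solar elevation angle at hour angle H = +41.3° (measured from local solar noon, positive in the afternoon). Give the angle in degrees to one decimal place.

46.7°

With φ = -49.9°, δ = -21.2°, H = 41.30°: sin φ sin δ = 0.2766, cos φ cos δ cos H = 0.4512, so cos θ_z = 0.7278.
θ_z = arccos(0.7278) = 43.30°, so the elevation is 90° − 43.30° = 46.70°.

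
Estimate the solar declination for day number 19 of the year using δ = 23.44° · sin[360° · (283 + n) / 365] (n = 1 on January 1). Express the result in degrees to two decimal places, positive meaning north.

360 × (283 + 19) / 365 = 297.863°; sin(297.863°) = -0.8841.
δ = 23.44 × -0.8841 = -20.723° ≈ -20.72°.

-20.72°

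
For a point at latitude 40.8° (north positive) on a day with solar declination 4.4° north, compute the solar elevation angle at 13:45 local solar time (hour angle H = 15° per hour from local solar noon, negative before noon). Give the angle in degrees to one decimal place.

Hour angle H = 15° × (13.75 − 12) = 26.25°.
With φ = 40.8°, δ = 4.4°, H = 26.25°: sin φ sin δ = 0.0501, cos φ cos δ cos H = 0.6769, so cos θ_z = 0.7270.
θ_z = arccos(0.7270) = 43.36°, so the elevation is 90° − 43.36° = 46.64°.

46.6°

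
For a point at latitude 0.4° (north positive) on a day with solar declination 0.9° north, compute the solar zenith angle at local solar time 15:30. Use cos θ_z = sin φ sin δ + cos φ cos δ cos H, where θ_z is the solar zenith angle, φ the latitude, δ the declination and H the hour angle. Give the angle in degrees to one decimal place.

52.5°

Hour angle H = 15° × (15.5 − 12) = 52.50°.
With φ = 0.4°, δ = 0.9°, H = 52.50°: sin φ sin δ = 0.0001, cos φ cos δ cos H = 0.6087, so cos θ_z = 0.6088.
θ_z = arccos(0.6088) = 52.50°.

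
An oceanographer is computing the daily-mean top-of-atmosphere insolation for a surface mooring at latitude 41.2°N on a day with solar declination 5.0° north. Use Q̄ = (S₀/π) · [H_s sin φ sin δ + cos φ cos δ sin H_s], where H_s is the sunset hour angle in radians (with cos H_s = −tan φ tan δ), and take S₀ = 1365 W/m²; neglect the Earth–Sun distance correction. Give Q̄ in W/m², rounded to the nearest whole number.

366 W/m²

−tan φ tan δ = −(0.8754)(0.0875) = -0.0766; H_s = arccos(-0.0766) = 94.39°. In radians, H_s = 1.6474.
H_s sin φ sin δ = 1.6474 × 0.6587 × 0.0872 = 0.0946.
cos φ cos δ sin H_s = 0.7524 × 0.9962 × 0.9971 = 0.7474.
Q̄ = (1365/π) × (0.0946 + 0.7474) = 434.49 × 0.8420 = 365.84 W/m².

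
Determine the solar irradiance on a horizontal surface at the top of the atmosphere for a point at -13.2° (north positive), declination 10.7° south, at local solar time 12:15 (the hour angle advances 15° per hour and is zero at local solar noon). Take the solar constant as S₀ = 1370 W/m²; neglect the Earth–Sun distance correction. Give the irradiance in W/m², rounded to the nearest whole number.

Hour angle H = 15° × (12.25 − 12) = 3.75°.
With φ = -13.2°, δ = -10.7°, H = 3.75°: sin φ sin δ = 0.0424, cos φ cos δ cos H = 0.9546, so cos θ_z = 0.9970.
Top-of-atmosphere irradiance = S₀ cos θ_z = 1370 × 0.9970 = 1365.89 W/m².

1366 W/m²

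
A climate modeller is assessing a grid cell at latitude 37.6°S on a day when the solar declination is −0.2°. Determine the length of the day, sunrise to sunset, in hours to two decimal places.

12.02 hours

−tan φ tan δ = −(-0.7701)(-0.0035) = -0.0027; H_s = arccos(-0.0027) = 90.15°.
Day length = 2 H_s / 15° h⁻¹ = 180.30° / 15 = 12.020 h.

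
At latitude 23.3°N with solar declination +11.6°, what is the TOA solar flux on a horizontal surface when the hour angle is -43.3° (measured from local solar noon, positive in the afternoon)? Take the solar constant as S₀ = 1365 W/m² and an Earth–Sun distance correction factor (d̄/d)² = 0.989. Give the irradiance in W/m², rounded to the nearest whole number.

991 W/m²

With φ = 23.3°, δ = 11.6°, H = -43.30°: sin φ sin δ = 0.0795, cos φ cos δ cos H = 0.6548, so cos θ_z = 0.7343.
Top-of-atmosphere irradiance = S₀ (d̄/d)² cos θ_z = 1365 × 0.989 × 0.7343 = 991.29 W/m².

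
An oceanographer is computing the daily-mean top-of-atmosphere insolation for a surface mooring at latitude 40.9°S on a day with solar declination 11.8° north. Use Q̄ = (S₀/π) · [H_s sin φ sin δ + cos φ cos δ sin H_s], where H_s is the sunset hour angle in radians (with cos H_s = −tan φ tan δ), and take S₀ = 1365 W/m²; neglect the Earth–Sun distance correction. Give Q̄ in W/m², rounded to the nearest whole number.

235 W/m²

The sunset hour angle satisfies cos H_s = −tan φ tan δ = 0.1810, giving H_s = 79.57°. In radians, H_s = 1.3888.
H_s sin φ sin δ = 1.3888 × -0.6547 × 0.2045 = -0.1859.
cos φ cos δ sin H_s = 0.7559 × 0.9789 × 0.9835 = 0.7277.
Q̄ = (1365/π) × (-0.1859 + 0.7277) = 434.49 × 0.5418 = 235.41 W/m².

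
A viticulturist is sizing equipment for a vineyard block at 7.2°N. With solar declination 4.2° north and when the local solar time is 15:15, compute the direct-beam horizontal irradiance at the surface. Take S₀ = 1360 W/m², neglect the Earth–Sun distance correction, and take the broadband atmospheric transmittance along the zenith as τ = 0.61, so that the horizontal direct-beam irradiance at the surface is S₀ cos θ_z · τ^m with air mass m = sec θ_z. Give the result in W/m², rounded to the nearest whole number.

426 W/m²

Hour angle H = 15° × (15.25 − 12) = 48.75°.
cos θ_z = sin φ sin δ + cos φ cos δ cos H = (0.1253)(0.0732) + (0.9921)(0.9973)(0.6593) = 0.6615.
Air mass m = 1/cos θ_z = 1/0.6615 = 1.512; τ^m = 0.61^1.512 = 0.4736.
Surface direct beam = 1360 × 0.6615 × 0.4736 = 426.07 W/m².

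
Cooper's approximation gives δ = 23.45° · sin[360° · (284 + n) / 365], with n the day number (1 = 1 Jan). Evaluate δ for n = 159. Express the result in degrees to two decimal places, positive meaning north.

+22.84°

360 × (284 + 159) / 365 = 436.932°; sin(436.932°) = 0.9741.
δ = 23.45 × 0.9741 = 22.843° ≈ +22.84°.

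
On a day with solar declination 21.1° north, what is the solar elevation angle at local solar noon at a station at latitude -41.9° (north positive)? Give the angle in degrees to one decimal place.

At local solar noon the hour angle is zero, so the elevation is 90° − |φ − δ| = 90° − |-41.9° − (21.1°)| = 90° − 63.0° = 27.0°.

27.0°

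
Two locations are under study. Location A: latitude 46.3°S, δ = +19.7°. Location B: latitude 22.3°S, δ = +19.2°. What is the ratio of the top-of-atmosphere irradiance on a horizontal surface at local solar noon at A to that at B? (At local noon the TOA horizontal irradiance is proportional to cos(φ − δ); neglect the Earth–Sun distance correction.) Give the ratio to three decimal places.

A: cos θ_z = cos(-46.3° − (19.7°)) = 0.4067.
B: cos θ_z = cos(-22.3° − (19.2°)) = 0.7490.
Ratio A/B = 0.4067 / 0.7490 = 0.5430.

0.543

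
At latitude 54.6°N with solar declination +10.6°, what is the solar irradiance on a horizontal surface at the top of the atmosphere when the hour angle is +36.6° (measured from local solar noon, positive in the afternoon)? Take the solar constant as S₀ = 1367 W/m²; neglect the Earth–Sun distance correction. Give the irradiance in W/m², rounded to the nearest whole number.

830 W/m²

cos θ_z = sin φ sin δ + cos φ cos δ cos H = (0.8151)(0.1840) + (0.5793)(0.9829)(0.8028) = 0.6071.
Top-of-atmosphere irradiance = S₀ cos θ_z = 1367 × 0.6071 = 829.91 W/m².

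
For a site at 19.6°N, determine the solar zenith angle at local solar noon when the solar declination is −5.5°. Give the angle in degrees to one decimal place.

25.1°

At local solar noon the hour angle is zero, so the zenith angle is |φ − δ| = |19.6° − (-5.5°)| = 25.1°.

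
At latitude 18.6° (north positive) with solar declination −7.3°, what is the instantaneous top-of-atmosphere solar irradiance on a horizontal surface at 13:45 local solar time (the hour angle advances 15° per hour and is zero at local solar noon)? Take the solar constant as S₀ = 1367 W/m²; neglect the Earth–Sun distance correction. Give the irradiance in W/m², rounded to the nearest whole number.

Hour angle H = 15° × (13.75 − 12) = 26.25°.
cos θ_z = sin φ sin δ + cos φ cos δ cos H = (0.3190)(-0.1271) + (0.9478)(0.9919)(0.8969) = 0.8027.
Top-of-atmosphere irradiance = S₀ cos θ_z = 1367 × 0.8027 = 1097.29 W/m².

1097 W/m²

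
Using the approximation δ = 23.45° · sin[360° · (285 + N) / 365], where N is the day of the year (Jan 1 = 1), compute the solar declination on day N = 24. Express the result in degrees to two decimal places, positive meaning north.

-19.26°

360 × (285 + 24) / 365 = 304.767°; sin(304.767°) = -0.8215.
δ = 23.45 × -0.8215 = -19.264° ≈ -19.26°.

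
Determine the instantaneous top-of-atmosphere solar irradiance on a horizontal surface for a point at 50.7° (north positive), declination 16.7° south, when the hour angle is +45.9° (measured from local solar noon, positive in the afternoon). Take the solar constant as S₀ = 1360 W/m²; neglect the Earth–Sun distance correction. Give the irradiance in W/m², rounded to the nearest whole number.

With φ = 50.7°, δ = -16.7°, H = 45.90°: sin φ sin δ = -0.2224, cos φ cos δ cos H = 0.4222, so cos θ_z = 0.1998.
Top-of-atmosphere irradiance = S₀ cos θ_z = 1360 × 0.1998 = 271.73 W/m².

272 W/m²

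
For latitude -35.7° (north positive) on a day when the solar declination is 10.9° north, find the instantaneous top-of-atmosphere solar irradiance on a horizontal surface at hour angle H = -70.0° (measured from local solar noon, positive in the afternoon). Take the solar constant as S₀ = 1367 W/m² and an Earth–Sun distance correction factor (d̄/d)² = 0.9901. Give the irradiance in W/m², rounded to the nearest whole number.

With φ = -35.7°, δ = 10.9°, H = -70.00°: sin φ sin δ = -0.1103, cos φ cos δ cos H = 0.2727, so cos θ_z = 0.1624.
Top-of-atmosphere irradiance = S₀ (d̄/d)² cos θ_z = 1367 × 0.9901 × 0.1624 = 219.80 W/m².

220 W/m²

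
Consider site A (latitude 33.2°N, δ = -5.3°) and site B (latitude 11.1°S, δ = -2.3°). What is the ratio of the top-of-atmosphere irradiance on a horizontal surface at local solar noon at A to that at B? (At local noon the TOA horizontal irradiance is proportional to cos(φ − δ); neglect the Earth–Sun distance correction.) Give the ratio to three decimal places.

A: cos θ_z = cos(33.2° − (-5.3°)) = 0.7826.
B: cos θ_z = cos(-11.1° − (-2.3°)) = 0.9882.
Ratio A/B = 0.7826 / 0.9882 = 0.7919.

0.792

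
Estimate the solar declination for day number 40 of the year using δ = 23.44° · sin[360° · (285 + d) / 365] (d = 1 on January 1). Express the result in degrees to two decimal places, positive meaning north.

360 × (285 + 40) / 365 = 320.548°; sin(320.548°) = -0.6354.
δ = 23.44 × -0.6354 = -14.894° ≈ -14.89°.

-14.89°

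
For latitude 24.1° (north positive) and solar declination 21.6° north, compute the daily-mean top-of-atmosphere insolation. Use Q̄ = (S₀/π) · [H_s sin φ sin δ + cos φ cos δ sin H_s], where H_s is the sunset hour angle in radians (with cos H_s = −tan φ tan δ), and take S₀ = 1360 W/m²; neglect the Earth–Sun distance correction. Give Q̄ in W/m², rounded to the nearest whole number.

−tan φ tan δ = −(0.4473)(0.3959) = -0.1771; H_s = arccos(-0.1771) = 100.20°. In radians, H_s = 1.7488.
H_s sin φ sin δ = 1.7488 × 0.4083 × 0.3681 = 0.2628.
cos φ cos δ sin H_s = 0.9128 × 0.9298 × 0.9842 = 0.8353.
Q̄ = (1360/π) × (0.2628 + 0.8353) = 432.90 × 1.0981 = 475.37 W/m².

475 W/m²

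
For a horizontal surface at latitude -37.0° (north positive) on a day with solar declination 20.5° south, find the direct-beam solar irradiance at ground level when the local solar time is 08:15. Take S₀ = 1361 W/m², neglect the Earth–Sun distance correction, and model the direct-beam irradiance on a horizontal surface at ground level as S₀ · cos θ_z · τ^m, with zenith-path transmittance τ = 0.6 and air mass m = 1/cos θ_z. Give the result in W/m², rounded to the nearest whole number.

Hour angle H = 15° × (8.25 − 12) = -56.25°.
cos θ_z = sin φ sin δ + cos φ cos δ cos H = (-0.6018)(-0.3502) + (0.7986)(0.9367)(0.5556) = 0.6264.
Air mass m = 1/cos θ_z = 1/0.6264 = 1.596; τ^m = 0.6^1.596 = 0.4425.
Surface direct beam = 1361 × 0.6264 × 0.4425 = 377.24 W/m².

377 W/m²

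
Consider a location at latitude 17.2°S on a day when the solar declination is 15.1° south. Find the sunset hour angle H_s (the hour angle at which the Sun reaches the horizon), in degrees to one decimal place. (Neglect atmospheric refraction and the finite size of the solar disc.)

94.8°

−tan φ tan δ = −(-0.3096)(-0.2698) = -0.0835; H_s = arccos(-0.0835) = 94.79°.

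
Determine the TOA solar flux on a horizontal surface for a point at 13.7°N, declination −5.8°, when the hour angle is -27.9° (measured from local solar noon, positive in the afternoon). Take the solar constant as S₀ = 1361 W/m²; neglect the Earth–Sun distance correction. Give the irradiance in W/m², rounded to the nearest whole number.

1130 W/m²

cos θ_z = sin(13.7°) sin(-5.8°) + cos(13.7°) cos(-5.8°) cos(-27.90°) = -0.0239 + 0.8542 = 0.8303.
Top-of-atmosphere irradiance = S₀ cos θ_z = 1361 × 0.8303 = 1130.04 W/m².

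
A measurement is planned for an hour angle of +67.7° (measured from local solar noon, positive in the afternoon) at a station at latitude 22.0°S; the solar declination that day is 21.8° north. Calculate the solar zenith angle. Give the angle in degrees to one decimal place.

cos θ_z = sin φ sin δ + cos φ cos δ cos H = (-0.3746)(0.3714) + (0.9272)(0.9285)(0.3795) = 0.1876.
θ_z = arccos(0.1876) = 79.19°.

79.2°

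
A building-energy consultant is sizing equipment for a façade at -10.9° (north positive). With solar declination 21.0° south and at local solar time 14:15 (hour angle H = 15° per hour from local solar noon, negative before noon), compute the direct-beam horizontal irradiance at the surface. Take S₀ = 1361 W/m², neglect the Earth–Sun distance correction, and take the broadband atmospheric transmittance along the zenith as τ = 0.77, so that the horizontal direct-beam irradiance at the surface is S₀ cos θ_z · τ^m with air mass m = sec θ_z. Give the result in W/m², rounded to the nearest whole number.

Hour angle H = 15° × (14.25 − 12) = 33.75°.
With φ = -10.9°, δ = -21.0°, H = 33.75°: sin φ sin δ = 0.0678, cos φ cos δ cos H = 0.7622, so cos θ_z = 0.8300.
Air mass m = 1/cos θ_z = 1/0.8300 = 1.205; τ^m = 0.77^1.205 = 0.7298.
Surface direct beam = 1361 × 0.8300 × 0.7298 = 824.40 W/m².

824 W/m²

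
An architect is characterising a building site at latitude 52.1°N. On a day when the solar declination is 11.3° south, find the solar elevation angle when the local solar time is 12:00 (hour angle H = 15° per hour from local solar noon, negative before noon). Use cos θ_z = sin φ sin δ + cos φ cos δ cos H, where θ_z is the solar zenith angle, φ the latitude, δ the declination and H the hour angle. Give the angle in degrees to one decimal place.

26.6°

Hour angle H = 15° × (12 − 12) = 0.00°.
cos θ_z = sin φ sin δ + cos φ cos δ cos H = (0.7891)(-0.1959) + (0.6143)(0.9806)(1.0000) = 0.4478.
θ_z = arccos(0.4478) = 63.40°, so the elevation is 90° − 63.40° = 26.60°.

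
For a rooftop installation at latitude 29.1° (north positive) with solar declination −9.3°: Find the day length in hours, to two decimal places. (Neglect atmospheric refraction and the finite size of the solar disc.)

The sunset hour angle satisfies cos H_s = −tan φ tan δ = 0.0911, giving H_s = 84.77°.
Day length = 2 H_s / 15° h⁻¹ = 169.54° / 15 = 11.303 h.

11.30 hours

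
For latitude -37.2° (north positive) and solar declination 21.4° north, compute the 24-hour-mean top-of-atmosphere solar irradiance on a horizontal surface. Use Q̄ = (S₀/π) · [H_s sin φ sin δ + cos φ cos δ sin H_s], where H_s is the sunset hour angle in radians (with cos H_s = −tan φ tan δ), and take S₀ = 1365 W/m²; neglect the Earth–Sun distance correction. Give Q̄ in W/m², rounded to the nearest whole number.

186 W/m²

The sunset hour angle satisfies cos H_s = −tan φ tan δ = 0.2975, giving H_s = 72.69°. In radians, H_s = 1.2687.
H_s sin φ sin δ = 1.2687 × -0.6046 × 0.3649 = -0.2799.
cos φ cos δ sin H_s = 0.7965 × 0.9311 × 0.9547 = 0.7080.
Q̄ = (1365/π) × (-0.2799 + 0.7080) = 434.49 × 0.4281 = 186.01 W/m².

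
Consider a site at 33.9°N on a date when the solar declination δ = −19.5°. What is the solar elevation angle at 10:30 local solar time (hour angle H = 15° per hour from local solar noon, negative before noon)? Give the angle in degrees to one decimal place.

Hour angle H = 15° × (10.5 − 12) = -22.50°.
cos θ_z = sin φ sin δ + cos φ cos δ cos H = (0.5577)(-0.3338) + (0.8300)(0.9426)(0.9239) = 0.5367.
θ_z = arccos(0.5367) = 57.54°, so the elevation is 90° − 57.54° = 32.46°.

32.5°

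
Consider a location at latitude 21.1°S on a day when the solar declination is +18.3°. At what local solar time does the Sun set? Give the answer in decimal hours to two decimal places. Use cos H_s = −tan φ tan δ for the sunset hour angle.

17.51 h

−tan φ tan δ = −(-0.3859)(0.3307) = 0.1276; H_s = arccos(0.1276) = 82.67°.
Sunset is at 12 + H_s/15 = 12 + 5.511 = 17.511 h local solar time.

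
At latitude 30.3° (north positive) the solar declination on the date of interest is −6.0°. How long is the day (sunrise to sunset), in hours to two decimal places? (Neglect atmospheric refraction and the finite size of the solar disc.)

11.53 hours

The sunset hour angle satisfies cos H_s = −tan φ tan δ = 0.0614, giving H_s = 86.48°.
Day length = 2 H_s / 15° h⁻¹ = 172.96° / 15 = 11.531 h.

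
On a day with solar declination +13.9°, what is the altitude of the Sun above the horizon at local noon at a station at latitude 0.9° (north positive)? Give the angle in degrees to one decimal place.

77.0°

At local solar noon the hour angle is zero, so the elevation is 90° − |φ − δ| = 90° − |0.9° − (13.9°)| = 90° − 13.0° = 77.0°.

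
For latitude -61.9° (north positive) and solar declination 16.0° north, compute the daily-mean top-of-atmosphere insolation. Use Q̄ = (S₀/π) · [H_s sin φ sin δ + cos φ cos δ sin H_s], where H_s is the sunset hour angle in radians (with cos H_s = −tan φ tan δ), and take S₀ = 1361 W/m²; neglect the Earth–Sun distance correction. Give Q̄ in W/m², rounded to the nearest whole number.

The sunset hour angle satisfies cos H_s = −tan φ tan δ = 0.5370, giving H_s = 57.52°. In radians, H_s = 1.0039.
H_s sin φ sin δ = 1.0039 × -0.8821 × 0.2756 = -0.2441.
cos φ cos δ sin H_s = 0.4710 × 0.9613 × 0.8436 = 0.3820.
Q̄ = (1361/π) × (-0.2441 + 0.3820) = 433.22 × 0.1379 = 59.74 W/m².

60 W/m²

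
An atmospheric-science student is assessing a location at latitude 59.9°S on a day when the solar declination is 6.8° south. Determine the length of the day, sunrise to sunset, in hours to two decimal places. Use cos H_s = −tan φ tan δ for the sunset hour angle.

cos H_s = −tan(-59.9°) · tan(-6.8°) = -0.2057, so H_s = arccos(-0.2057) = 101.87°.
Day length = 2 H_s / 15° h⁻¹ = 203.74° / 15 = 13.583 h.

13.58 hours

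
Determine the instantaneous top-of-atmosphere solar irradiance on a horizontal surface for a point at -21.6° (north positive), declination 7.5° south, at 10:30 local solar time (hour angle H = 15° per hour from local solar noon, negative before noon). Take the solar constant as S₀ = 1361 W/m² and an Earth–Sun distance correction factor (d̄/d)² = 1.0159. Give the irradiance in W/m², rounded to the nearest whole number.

Hour angle H = 15° × (10.5 − 12) = -22.50°.
cos θ_z = sin φ sin δ + cos φ cos δ cos H = (-0.3681)(-0.1305) + (0.9298)(0.9914)(0.9239) = 0.8997.
Top-of-atmosphere irradiance = S₀ (d̄/d)² cos θ_z = 1361 × 1.0159 × 0.8997 = 1243.96 W/m².

1244 W/m²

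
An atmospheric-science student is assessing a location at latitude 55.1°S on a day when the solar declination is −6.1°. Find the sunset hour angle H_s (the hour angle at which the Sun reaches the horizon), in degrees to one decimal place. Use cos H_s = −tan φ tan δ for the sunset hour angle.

98.8°

cos H_s = −tan(-55.1°) · tan(-6.1°) = -0.1532, so H_s = arccos(-0.1532) = 98.81°.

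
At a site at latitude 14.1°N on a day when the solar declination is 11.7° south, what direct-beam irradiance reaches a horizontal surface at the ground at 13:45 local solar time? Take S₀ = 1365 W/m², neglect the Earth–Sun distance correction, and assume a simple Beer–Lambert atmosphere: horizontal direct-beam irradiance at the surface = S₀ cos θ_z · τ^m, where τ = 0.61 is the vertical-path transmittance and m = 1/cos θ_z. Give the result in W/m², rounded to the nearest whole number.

592 W/m²

Hour angle H = 15° × (13.75 − 12) = 26.25°.
With φ = 14.1°, δ = -11.7°, H = 26.25°: sin φ sin δ = -0.0494, cos φ cos δ cos H = 0.8518, so cos θ_z = 0.8024.
Air mass m = 1/cos θ_z = 1/0.8024 = 1.246; τ^m = 0.61^1.246 = 0.5402.
Surface direct beam = 1365 × 0.8024 × 0.5402 = 591.67 W/m².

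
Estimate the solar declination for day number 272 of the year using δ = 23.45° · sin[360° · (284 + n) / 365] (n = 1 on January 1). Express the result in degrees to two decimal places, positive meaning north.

-3.42°

360 × (284 + 272) / 365 = 548.384°; sin(548.384°) = -0.1458.
δ = 23.45 × -0.1458 = -3.419° ≈ -3.42°.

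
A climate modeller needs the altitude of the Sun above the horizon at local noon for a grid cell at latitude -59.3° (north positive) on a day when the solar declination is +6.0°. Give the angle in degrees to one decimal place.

24.7°

At local solar noon the hour angle is zero, so the elevation is 90° − |φ − δ| = 90° − |-59.3° − (6.0°)| = 90° − 65.3° = 24.7°.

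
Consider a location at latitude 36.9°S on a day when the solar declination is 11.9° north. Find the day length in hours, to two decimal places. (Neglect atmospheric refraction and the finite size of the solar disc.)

10.79 hours

cos H_s = −tan(-36.9°) · tan(11.9°) = 0.1582, so H_s = arccos(0.1582) = 80.90°.
Day length = 2 H_s / 15° h⁻¹ = 161.80° / 15 = 10.787 h.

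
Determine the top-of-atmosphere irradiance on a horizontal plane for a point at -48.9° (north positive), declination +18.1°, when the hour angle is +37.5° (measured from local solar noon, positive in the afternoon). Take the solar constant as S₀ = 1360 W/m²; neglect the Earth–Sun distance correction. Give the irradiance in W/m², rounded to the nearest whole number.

cos θ_z = sin φ sin δ + cos φ cos δ cos H = (-0.7536)(0.3107) + (0.6574)(0.9505)(0.7934) = 0.2616.
Top-of-atmosphere irradiance = S₀ cos θ_z = 1360 × 0.2616 = 355.78 W/m².

356 W/m²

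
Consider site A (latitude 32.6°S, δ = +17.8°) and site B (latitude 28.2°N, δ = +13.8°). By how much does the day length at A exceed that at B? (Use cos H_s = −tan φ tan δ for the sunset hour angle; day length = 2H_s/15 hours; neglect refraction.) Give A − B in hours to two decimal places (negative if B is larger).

A: H_s = arccos(−tan -32.6° · tan 17.8°) = 78.15°, so 2H_s/15 = 10.4200 h.
B: H_s = arccos(−tan 28.2° · tan 13.8°) = 97.57°, so 2H_s/15 = 13.0093 h.
A − B = 10.4200 − 13.0093 = -2.5893 h.

-2.59 h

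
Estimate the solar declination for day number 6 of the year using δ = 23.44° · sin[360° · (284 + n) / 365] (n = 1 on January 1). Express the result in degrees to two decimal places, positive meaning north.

360 × (284 + 6) / 365 = 286.027°; sin(286.027°) = -0.9611.
δ = 23.44 × -0.9611 = -22.528° ≈ -22.53°.

-22.53°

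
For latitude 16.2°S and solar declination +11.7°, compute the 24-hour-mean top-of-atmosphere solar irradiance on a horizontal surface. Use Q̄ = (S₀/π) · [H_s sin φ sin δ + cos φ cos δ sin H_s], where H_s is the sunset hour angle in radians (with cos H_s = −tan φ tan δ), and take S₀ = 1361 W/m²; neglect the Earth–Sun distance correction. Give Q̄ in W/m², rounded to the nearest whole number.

−tan φ tan δ = −(-0.2905)(0.2071) = 0.0602; H_s = arccos(0.0602) = 86.55°. In radians, H_s = 1.5106.
H_s sin φ sin δ = 1.5106 × -0.2790 × 0.2028 = -0.0855.
cos φ cos δ sin H_s = 0.9603 × 0.9792 × 0.9982 = 0.9386.
Q̄ = (1361/π) × (-0.0855 + 0.9386) = 433.22 × 0.8531 = 369.58 W/m².

370 W/m²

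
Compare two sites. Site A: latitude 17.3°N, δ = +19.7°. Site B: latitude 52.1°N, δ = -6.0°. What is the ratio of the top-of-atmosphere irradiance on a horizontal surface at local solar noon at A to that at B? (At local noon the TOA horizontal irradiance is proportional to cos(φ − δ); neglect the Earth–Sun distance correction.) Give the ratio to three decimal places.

A: cos θ_z = cos(17.3° − (19.7°)) = 0.9991.
B: cos θ_z = cos(52.1° − (-6.0°)) = 0.5284.
Ratio A/B = 0.9991 / 0.5284 = 1.8908.

1.891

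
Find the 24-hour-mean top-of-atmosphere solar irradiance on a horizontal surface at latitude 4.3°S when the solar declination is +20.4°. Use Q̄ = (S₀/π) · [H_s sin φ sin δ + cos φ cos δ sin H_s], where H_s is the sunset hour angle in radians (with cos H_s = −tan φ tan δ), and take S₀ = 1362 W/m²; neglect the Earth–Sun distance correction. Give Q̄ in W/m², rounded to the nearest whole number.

388 W/m²

cos H_s = −tan(-4.3°) · tan(20.4°) = 0.0280, so H_s = arccos(0.0280) = 88.40°. In radians, H_s = 1.5429.
H_s sin φ sin δ = 1.5429 × -0.0750 × 0.3486 = -0.0403.
cos φ cos δ sin H_s = 0.9972 × 0.9373 × 0.9996 = 0.9343.
Q̄ = (1362/π) × (-0.0403 + 0.9343) = 433.54 × 0.8940 = 387.58 W/m².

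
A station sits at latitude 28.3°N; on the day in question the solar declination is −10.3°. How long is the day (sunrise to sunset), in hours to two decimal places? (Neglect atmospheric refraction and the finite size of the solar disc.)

The sunset hour angle satisfies cos H_s = −tan φ tan δ = 0.0979, giving H_s = 84.38°.
Day length = 2 H_s / 15° h⁻¹ = 168.76° / 15 = 11.251 h.

11.25 hours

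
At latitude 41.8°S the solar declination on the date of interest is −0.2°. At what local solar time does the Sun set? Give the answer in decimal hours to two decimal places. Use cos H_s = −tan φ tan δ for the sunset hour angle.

18.01 h

cos H_s = −tan(-41.8°) · tan(-0.2°) = -0.0031, so H_s = arccos(-0.0031) = 90.18°.
Sunset is at 12 + H_s/15 = 12 + 6.012 = 18.012 h local solar time.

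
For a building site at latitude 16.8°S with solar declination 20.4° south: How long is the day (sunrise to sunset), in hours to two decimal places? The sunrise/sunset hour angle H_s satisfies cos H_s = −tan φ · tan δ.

12.86 hours

cos H_s = −tan(-16.8°) · tan(-20.4°) = -0.1123, so H_s = arccos(-0.1123) = 96.45°.
Day length = 2 H_s / 15° h⁻¹ = 192.90° / 15 = 12.860 h.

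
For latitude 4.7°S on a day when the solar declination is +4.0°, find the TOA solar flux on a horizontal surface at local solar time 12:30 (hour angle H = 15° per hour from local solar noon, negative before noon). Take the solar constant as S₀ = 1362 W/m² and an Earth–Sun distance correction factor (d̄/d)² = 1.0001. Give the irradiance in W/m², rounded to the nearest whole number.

1335 W/m²

Hour angle H = 15° × (12.5 − 12) = 7.50°.
cos θ_z = sin(-4.7°) sin(4.0°) + cos(-4.7°) cos(4.0°) cos(7.50°) = -0.0057 + 0.9857 = 0.9800.
Top-of-atmosphere irradiance = S₀ (d̄/d)² cos θ_z = 1362 × 1.0001 × 0.9800 = 1334.89 W/m².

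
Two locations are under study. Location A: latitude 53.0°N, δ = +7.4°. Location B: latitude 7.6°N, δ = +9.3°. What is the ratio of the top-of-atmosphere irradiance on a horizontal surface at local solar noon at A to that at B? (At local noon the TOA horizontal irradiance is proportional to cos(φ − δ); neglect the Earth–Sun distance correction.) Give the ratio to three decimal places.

0.700

A: cos θ_z = cos(53.0° − (7.4°)) = 0.6997.
B: cos θ_z = cos(7.6° − (9.3°)) = 0.9996.
Ratio A/B = 0.6997 / 0.9996 = 0.7000.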